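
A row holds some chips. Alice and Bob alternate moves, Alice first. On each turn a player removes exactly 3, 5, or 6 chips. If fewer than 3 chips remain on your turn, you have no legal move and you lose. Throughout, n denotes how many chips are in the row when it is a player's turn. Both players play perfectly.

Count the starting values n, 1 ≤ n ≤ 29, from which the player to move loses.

11

Label each position W (a win for the player to move) or L (a loss). A position with no legal move is L; any other position is W exactly when some move reaches an L, and L when every move reaches a W.
n=0: no move → L
n=1: no move → L
n=2: no move → L
n=3: can move to 0, which is L ⇒ W
n=4: can move to 1, which is L ⇒ W
n=5: can move to 2, which is L ⇒ W
n=6: can move to 1, which is L ⇒ W
n=7: can move to 2, which is L ⇒ W
n=8: can move to 2, which is L ⇒ W
n=9: moves to 6(W), 4(W), 3(W); every one is W ⇒ L
n=10: moves to 7(W), 5(W), 4(W); every one is W ⇒ L
n=11: moves to 8(W), 6(W), 5(W); every one is W ⇒ L
n=12: can move to 9, which is L ⇒ W
n=13: can move to 10, which is L ⇒ W
n=14: can move to 11, which is L ⇒ W
n=15: can move to 10, which is L ⇒ W
n=16: can move to 11, which is L ⇒ W
n=17: can move to 11, which is L ⇒ W
n=18: moves to 15(W), 13(W), 12(W); every one is W ⇒ L
n=19: moves to 16(W), 14(W), 13(W); every one is W ⇒ L
n=20: moves to 17(W), 15(W), 14(W); every one is W ⇒ L
n=21: can move to 18, which is L ⇒ W
n=22: can move to 19, which is L ⇒ W
n=23: can move to 20, which is L ⇒ W
n=24: can move to 19, which is L ⇒ W
n=25: can move to 20, which is L ⇒ W
n=26: can move to 20, which is L ⇒ W
n=27: moves to 24(W), 22(W), 21(W); every one is W ⇒ L
n=28: moves to 25(W), 23(W), 22(W); every one is W ⇒ L
n=29: moves to 26(W), 24(W), 23(W); every one is W ⇒ L
L entries with 1 ≤ n ≤ 29 (n=0 is outside the asked range and is not counted): n = 1, 2, 9, 10, 11, 18, 19, 20, 27, 28, 29; that makes 11.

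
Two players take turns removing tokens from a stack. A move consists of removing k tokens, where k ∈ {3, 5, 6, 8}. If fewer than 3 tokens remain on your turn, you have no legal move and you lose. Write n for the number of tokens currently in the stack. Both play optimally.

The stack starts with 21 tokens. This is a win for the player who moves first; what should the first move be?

Use the standard recursion: the mover loses at a terminal position; elsewhere, the mover wins exactly when some move hands the opponent an L position.
n=0: no move → L
n=1: no move → L
n=2: no move → L
n=3: reaches L-position 0 → W
n=4: reaches L-position 1 → W
n=5: reaches L-position 2 → W
n=6: reaches L-position 1 → W
n=7: reaches L-position 2 → W
n=8: reaches L-position 2 → W
n=9: reaches L-position 1 → W
n=10: reaches L-position 2 → W
n=11: only reaches 8(W), 6(W), 5(W), 3(W), all W → L
n=12: only reaches 9(W), 7(W), 6(W), 4(W), all W → L
n=13: only reaches 10(W), 8(W), 7(W), 5(W), all W → L
n=14: reaches L-position 11 → W
n=15: reaches L-position 12 → W
n=16: reaches L-position 13 → W
n=17: reaches L-position 12 → W
n=18: reaches L-position 13 → W
n=19: reaches L-position 13 → W
n=20: reaches L-position 12 → W
n=21: reaches L-position 13 → W
From 21, the L positions reachable in one move are: 13.

Remove 8, leaving 13.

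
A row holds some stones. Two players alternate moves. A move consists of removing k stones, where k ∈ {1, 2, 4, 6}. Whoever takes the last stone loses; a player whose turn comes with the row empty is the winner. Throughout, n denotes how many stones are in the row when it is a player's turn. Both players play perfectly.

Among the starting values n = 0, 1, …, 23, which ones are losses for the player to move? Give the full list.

1, 4, 9, 12, 17, 20

Compute win/loss labels from the base case upward. A position with no move is W. Any other position is W if it can reach an L in one move, else L.
n=0: no move; the opponent has just taken the last stone and therefore loses → W
n=1: the only move is to 0(W), a W ⇒ L
n=2: can move to 1, which is L ⇒ W
n=3: can move to 1, which is L ⇒ W
n=4: moves to 3(W), 2(W), 0(W); every one is W ⇒ L
n=5: can move to 4, which is L ⇒ W
n=6: can move to 4, which is L ⇒ W
n=7: can move to 1, which is L ⇒ W
n=8: can move to 4, which is L ⇒ W
n=9: moves to 8(W), 7(W), 5(W), 3(W); every one is W ⇒ L
n=10: can move to 9, which is L ⇒ W
n=11: can move to 9, which is L ⇒ W
n=12: moves to 11(W), 10(W), 8(W), 6(W); every one is W ⇒ L
n=13: can move to 12, which is L ⇒ W
n=14: can move to 12, which is L ⇒ W
n=15: can move to 9, which is L ⇒ W
n=16: can move to 12, which is L ⇒ W
n=17: moves to 16(W), 15(W), 13(W), 11(W); every one is W ⇒ L
n=18: can move to 17, which is L ⇒ W
n=19: can move to 17, which is L ⇒ W
n=20: moves to 19(W), 18(W), 16(W), 14(W); every one is W ⇒ L
n=21: can move to 20, which is L ⇒ W
n=22: can move to 20, which is L ⇒ W
n=23: can move to 17, which is L ⇒ W
The losing starting values of n are exactly the entries labelled L in this table (6 of them).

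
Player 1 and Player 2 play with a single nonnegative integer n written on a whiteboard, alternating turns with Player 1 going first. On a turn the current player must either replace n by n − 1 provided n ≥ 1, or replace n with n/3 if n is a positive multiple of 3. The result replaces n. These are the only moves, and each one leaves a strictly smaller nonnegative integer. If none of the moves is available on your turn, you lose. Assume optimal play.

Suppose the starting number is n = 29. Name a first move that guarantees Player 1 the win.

Compute win/loss labels from the base case upward. A position with no move is L. Any other position is W if it can reach an L in one move, else L.
n=0: no move → L
n=1: →0(L), so W
n=2: →1(W) only, which is W, so L
n=3: →2(L), so W
n=4: →3(W) only, which is W, so L
n=5: →4(L), so W
n=6: →2(L), so W
n=7: →6(W) only, which is W, so L
n=8: →7(L), so W
n=9: →3(W), 8(W) — all W, so L
n=10: →9(L), so W
n=11: →10(W) only, which is W, so L
n=12: →4(L), so W
n=13: →12(W) only, which is W, so L
n=14: →13(L), so W
n=15: →5(W), 14(W) — all W, so L
n=16: →15(L), so W
n=17: →16(W) only, which is W, so L
n=18: →17(L), so W
n=19: →18(W) only, which is W, so L
n=20: →19(L), so W
n=21: →7(L), so W
n=22: →21(W) only, which is W, so L
n=23: →22(L), so W
n=24: →8(W), 23(W) — all W, so L
n=25: →24(L), so W
n=26: →25(W) only, which is W, so L
n=27: →9(L), so W
n=28: →27(W) only, which is W, so L
n=29: →28(L), so W
From 29, the L positions reachable in one move are: 28.

Move to 28.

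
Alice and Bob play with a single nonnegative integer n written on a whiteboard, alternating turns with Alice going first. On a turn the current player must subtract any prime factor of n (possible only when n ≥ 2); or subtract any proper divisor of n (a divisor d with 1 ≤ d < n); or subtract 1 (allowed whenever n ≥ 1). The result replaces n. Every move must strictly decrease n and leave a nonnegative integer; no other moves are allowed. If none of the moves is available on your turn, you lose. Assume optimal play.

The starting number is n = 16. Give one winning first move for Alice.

Move to 14.

Compute win/loss labels from the base case upward. A position with no move is L. Any other position is W if it can reach an L in one move, else L.
n=0: no move → L
n=1: →0(L), so W
n=2: →0(L), so W
n=3: →0(L), so W
n=4: →2(W), 3(W) — all W, so L
n=5: →0(L), so W
n=6: →4(L), so W
n=7: →0(L), so W
n=8: →4(L), so W
n=9: →6(W), 8(W) — all W, so L
n=10: →9(L), so W
n=11: →0(L), so W
n=12: →9(L), so W
n=13: →0(L), so W
n=14: →7(W), 12(W), 13(W) — all W, so L
n=15: →14(L), so W
n=16: →14(L), so W
From 16, the L positions reachable in one move are: 14.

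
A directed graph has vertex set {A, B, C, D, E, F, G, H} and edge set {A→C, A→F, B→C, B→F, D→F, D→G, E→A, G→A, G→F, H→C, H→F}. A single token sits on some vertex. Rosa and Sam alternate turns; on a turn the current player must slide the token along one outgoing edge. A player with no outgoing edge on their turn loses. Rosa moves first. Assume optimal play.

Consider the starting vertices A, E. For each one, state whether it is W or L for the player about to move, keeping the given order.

A: W, E: L

Build the W/L table. Terminal = L. A non-terminal position is W if it has a move to some L; otherwise it is L.
Every edge goes from a vertex to one that appears earlier in the order F, C, B, A, H, E, G, D, so processing vertices in that order labels each vertex after all of its successors.
F: no outgoing edge → L
C: no outgoing edge → L
B: reaches L-position C → W
A: reaches L-position C → W
H: reaches L-position C → W
E: only reaches A(W), which is W → L
G: reaches L-position F → W
D: reaches L-position F → W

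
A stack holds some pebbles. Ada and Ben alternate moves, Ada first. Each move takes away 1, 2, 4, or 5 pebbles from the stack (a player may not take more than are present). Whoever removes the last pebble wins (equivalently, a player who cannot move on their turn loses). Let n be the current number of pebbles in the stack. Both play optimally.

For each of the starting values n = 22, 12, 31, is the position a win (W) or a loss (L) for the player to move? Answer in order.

22: W, 12: L, 31: W

Classify positions by backward induction: terminal positions (no move available) are L. From any other position, the mover wins iff some move reaches an L.
n=0: no move → L
n=1: →0(L), so W
n=2: →0(L), so W
n=3: →2(W), 1(W) — all W, so L
n=4: →3(L), so W
n=5: →3(L), so W
n=6: →5(W), 4(W), 2(W), 1(W) — all W, so L
n=7: →6(L), so W
n=8: →6(L), so W
n=9: →8(W), 7(W), 5(W), 4(W) — all W, so L
n=10: →9(L), so W
n=11: →9(L), so W
n=12: →11(W), 10(W), 8(W), 7(W) — all W, so L
n=13: →12(L), so W
n=14: →12(L), so W
n=15: →14(W), 13(W), 11(W), 10(W) — all W, so L
n=16: →15(L), so W
n=17: →15(L), so W
n=18: →17(W), 16(W), 14(W), 13(W) — all W, so L
n=19: →18(L), so W
n=20: →18(L), so W
n=21: →20(W), 19(W), 17(W), 16(W) — all W, so L
n=22: →21(L), so W
n=23: →21(L), so W
n=24: →23(W), 22(W), 20(W), 19(W) — all W, so L
n=25: →24(L), so W
n=26: →24(L), so W
n=27: →26(W), 25(W), 23(W), 22(W) — all W, so L
n=28: →27(L), so W
n=29: →27(L), so W
n=30: →29(W), 28(W), 26(W), 25(W) — all W, so L
n=31: →30(L), so W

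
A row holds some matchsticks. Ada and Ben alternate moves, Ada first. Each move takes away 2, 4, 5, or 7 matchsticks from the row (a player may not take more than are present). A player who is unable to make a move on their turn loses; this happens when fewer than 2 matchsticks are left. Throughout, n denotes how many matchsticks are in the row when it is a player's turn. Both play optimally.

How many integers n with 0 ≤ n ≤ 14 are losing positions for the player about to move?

4

Work bottom-up. With no move the player to move loses. Otherwise the position is W if at least one move leads to an L position for the opponent, and L if every move leads to a W.
n=0: no move → L
n=1: no move → L
n=2: W (go to 0, an L position)
n=3: W (go to 1, an L position)
n=4: W (go to 0, an L position)
n=5: W (go to 1, an L position)
n=6: W (go to 1, an L position)
n=7: W (go to 0, an L position)
n=8: W (go to 1, an L position)
n=9: L (options 7(W), 5(W), 4(W), 2(W) are all W)
n=10: L (options 8(W), 6(W), 5(W), 3(W) are all W)
n=11: W (go to 9, an L position)
n=12: W (go to 10, an L position)
n=13: W (go to 9, an L position)
n=14: W (go to 10, an L position)
L entries with 0 ≤ n ≤ 14: n = 0, 1, 9, 10; that makes 4.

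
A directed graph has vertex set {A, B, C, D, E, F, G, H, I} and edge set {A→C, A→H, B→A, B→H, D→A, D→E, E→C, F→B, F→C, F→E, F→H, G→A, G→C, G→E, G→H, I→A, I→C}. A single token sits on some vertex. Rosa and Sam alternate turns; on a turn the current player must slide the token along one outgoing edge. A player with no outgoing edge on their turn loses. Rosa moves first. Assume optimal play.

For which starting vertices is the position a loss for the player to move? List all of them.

Compute win/loss labels from the base case upward. A position with no move is L. Any other position is W if it can reach an L in one move, else L.
Every edge goes from a vertex to one that appears earlier in the order C, H, A, E, B, G, F, I, D, so processing vertices in that order labels each vertex after all of its successors.
C: no outgoing edge → L
H: no outgoing edge → L
A: can move to H, which is L ⇒ W
E: can move to C, which is L ⇒ W
B: can move to H, which is L ⇒ W
G: can move to H, which is L ⇒ W
F: can move to H, which is L ⇒ W
I: can move to C, which is L ⇒ W
D: moves to E(W), A(W); every one is W ⇒ L
Reading off the rows marked L gives the requested list; there are 3 such vertices.

C, D, H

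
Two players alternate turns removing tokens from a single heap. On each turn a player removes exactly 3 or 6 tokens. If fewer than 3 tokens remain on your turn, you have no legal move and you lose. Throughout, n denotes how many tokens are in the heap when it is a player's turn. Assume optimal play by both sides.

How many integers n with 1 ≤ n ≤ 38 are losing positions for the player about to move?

14

Classify positions by backward induction: terminal positions (no move available) are L. From any other position, the mover wins iff some move reaches an L.
n=0: no move → L
n=1: no move → L
n=2: no move → L
n=3: can move to 0, which is L ⇒ W
n=4: can move to 1, which is L ⇒ W
n=5: can move to 2, which is L ⇒ W
n=6: can move to 0, which is L ⇒ W
n=7: can move to 1, which is L ⇒ W
n=8: can move to 2, which is L ⇒ W
n=9: moves to 6(W), 3(W); every one is W ⇒ L
n=10: moves to 7(W), 4(W); every one is W ⇒ L
n=11: moves to 8(W), 5(W); every one is W ⇒ L
n=12: can move to 9, which is L ⇒ W
n=13: can move to 10, which is L ⇒ W
n=14: can move to 11, which is L ⇒ W
n=15: can move to 9, which is L ⇒ W
n=16: can move to 10, which is L ⇒ W
n=17: can move to 11, which is L ⇒ W
n=18: moves to 15(W), 12(W); every one is W ⇒ L
n=19: moves to 16(W), 13(W); every one is W ⇒ L
n=20: moves to 17(W), 14(W); every one is W ⇒ L
n=21: can move to 18, which is L ⇒ W
n=22: can move to 19, which is L ⇒ W
n=23: can move to 20, which is L ⇒ W
n=24: can move to 18, which is L ⇒ W
n=25: can move to 19, which is L ⇒ W
n=26: can move to 20, which is L ⇒ W
n=27: moves to 24(W), 21(W); every one is W ⇒ L
n=28: moves to 25(W), 22(W); every one is W ⇒ L
n=29: moves to 26(W), 23(W); every one is W ⇒ L
n=30: can move to 27, which is L ⇒ W
n=31: can move to 28, which is L ⇒ W
n=32: can move to 29, which is L ⇒ W
n=33: can move to 27, which is L ⇒ W
n=34: can move to 28, which is L ⇒ W
n=35: can move to 29, which is L ⇒ W
n=36: moves to 33(W), 30(W); every one is W ⇒ L
n=37: moves to 34(W), 31(W); every one is W ⇒ L
n=38: moves to 35(W), 32(W); every one is W ⇒ L
L entries with 1 ≤ n ≤ 38 (n=0 is outside the asked range and is not counted): n = 1, 2, 9, 10, 11, 18, 19, 20, 27, 28, 29, 36, 37, 38; that makes 14.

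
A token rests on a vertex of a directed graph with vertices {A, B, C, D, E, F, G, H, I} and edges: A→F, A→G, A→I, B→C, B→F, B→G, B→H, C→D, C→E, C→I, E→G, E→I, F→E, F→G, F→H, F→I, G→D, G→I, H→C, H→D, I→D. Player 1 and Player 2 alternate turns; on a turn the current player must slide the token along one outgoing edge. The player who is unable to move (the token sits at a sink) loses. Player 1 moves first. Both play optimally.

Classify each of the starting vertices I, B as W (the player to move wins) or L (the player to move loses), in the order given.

I: W, B: L

Classify positions by backward induction: terminal positions (no move available) are L. From any other position, the mover wins iff some move reaches an L.
Every edge goes from a vertex to one that appears earlier in the order D, I, G, E, C, H, F, A, B, so processing vertices in that order labels each vertex after all of its successors.
D: no outgoing edge → L
I: →D(L), so W
G: →D(L), so W
E: →G(W), I(W) — all W, so L
C: →E(L), so W
H: →D(L), so W
F: →E(L), so W
A: →F(W), G(W), I(W) — all W, so L
B: →F(W), H(W), C(W), G(W) — all W, so L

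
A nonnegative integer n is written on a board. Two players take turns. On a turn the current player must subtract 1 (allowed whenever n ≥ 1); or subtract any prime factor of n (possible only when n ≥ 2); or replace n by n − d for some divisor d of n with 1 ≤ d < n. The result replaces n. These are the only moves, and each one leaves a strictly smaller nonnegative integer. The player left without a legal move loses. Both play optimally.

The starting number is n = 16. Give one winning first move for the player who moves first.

Build the W/L table. Terminal = L. A non-terminal position is W if it has a move to some L; otherwise it is L.
n=0: no move → L
n=1: →0(L), so W
n=2: →0(L), so W
n=3: →0(L), so W
n=4: →2(W), 3(W) — all W, so L
n=5: →0(L), so W
n=6: →4(L), so W
n=7: →0(L), so W
n=8: →4(L), so W
n=9: →6(W), 8(W) — all W, so L
n=10: →9(L), so W
n=11: →0(L), so W
n=12: →9(L), so W
n=13: →0(L), so W
n=14: →7(W), 12(W), 13(W) — all W, so L
n=15: →14(L), so W
n=16: →14(L), so W
From 16, the L positions reachable in one move are: 14.

Move to 14.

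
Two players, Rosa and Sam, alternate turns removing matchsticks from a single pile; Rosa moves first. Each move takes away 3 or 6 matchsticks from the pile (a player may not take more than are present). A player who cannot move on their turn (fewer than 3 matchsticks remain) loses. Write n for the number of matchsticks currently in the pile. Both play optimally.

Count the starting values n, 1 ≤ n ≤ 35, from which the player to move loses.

11

Build the W/L table. Terminal = L. A non-terminal position is W if it has a move to some L; otherwise it is L.
n=0: no move → L
n=1: no move → L
n=2: no move → L
n=3: can move to 0, which is L ⇒ W
n=4: can move to 1, which is L ⇒ W
n=5: can move to 2, which is L ⇒ W
n=6: can move to 0, which is L ⇒ W
n=7: can move to 1, which is L ⇒ W
n=8: can move to 2, which is L ⇒ W
n=9: moves to 6(W), 3(W); every one is W ⇒ L
n=10: moves to 7(W), 4(W); every one is W ⇒ L
n=11: moves to 8(W), 5(W); every one is W ⇒ L
n=12: can move to 9, which is L ⇒ W
n=13: can move to 10, which is L ⇒ W
n=14: can move to 11, which is L ⇒ W
n=15: can move to 9, which is L ⇒ W
n=16: can move to 10, which is L ⇒ W
n=17: can move to 11, which is L ⇒ W
n=18: moves to 15(W), 12(W); every one is W ⇒ L
n=19: moves to 16(W), 13(W); every one is W ⇒ L
n=20: moves to 17(W), 14(W); every one is W ⇒ L
n=21: can move to 18, which is L ⇒ W
n=22: can move to 19, which is L ⇒ W
n=23: can move to 20, which is L ⇒ W
n=24: can move to 18, which is L ⇒ W
n=25: can move to 19, which is L ⇒ W
n=26: can move to 20, which is L ⇒ W
n=27: moves to 24(W), 21(W); every one is W ⇒ L
n=28: moves to 25(W), 22(W); every one is W ⇒ L
n=29: moves to 26(W), 23(W); every one is W ⇒ L
n=30: can move to 27, which is L ⇒ W
n=31: can move to 28, which is L ⇒ W
n=32: can move to 29, which is L ⇒ W
n=33: can move to 27, which is L ⇒ W
n=34: can move to 28, which is L ⇒ W
n=35: can move to 29, which is L ⇒ W
L entries with 1 ≤ n ≤ 35 (n=0 is outside the asked range and is not counted): n = 1, 2, 9, 10, 11, 18, 19, 20, 27, 28, 29; that makes 11.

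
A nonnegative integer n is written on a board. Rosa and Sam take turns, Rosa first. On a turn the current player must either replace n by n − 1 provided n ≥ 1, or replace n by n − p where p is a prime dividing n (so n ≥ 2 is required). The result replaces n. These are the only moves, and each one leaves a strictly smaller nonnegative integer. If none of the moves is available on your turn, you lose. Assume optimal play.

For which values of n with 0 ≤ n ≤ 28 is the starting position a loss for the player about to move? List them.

Classify positions by backward induction: terminal positions (no move available) are L. From any other position, the mover wins iff some move reaches an L.
n=0: no move → L
n=1: can move to 0, which is L ⇒ W
n=2: can move to 0, which is L ⇒ W
n=3: can move to 0, which is L ⇒ W
n=4: moves to 2(W), 3(W); every one is W ⇒ L
n=5: can move to 0, which is L ⇒ W
n=6: can move to 4, which is L ⇒ W
n=7: can move to 0, which is L ⇒ W
n=8: moves to 6(W), 7(W); every one is W ⇒ L
n=9: can move to 8, which is L ⇒ W
n=10: can move to 8, which is L ⇒ W
n=11: can move to 0, which is L ⇒ W
n=12: moves to 9(W), 10(W), 11(W); every one is W ⇒ L
n=13: can move to 0, which is L ⇒ W
n=14: can move to 12, which is L ⇒ W
n=15: can move to 12, which is L ⇒ W
n=16: moves to 14(W), 15(W); every one is W ⇒ L
n=17: can move to 0, which is L ⇒ W
n=18: can move to 16, which is L ⇒ W
n=19: can move to 0, which is L ⇒ W
n=20: moves to 15(W), 18(W), 19(W); every one is W ⇒ L
n=21: can move to 20, which is L ⇒ W
n=22: can move to 20, which is L ⇒ W
n=23: can move to 0, which is L ⇒ W
n=24: moves to 21(W), 22(W), 23(W); every one is W ⇒ L
n=25: can move to 20, which is L ⇒ W
n=26: can move to 24, which is L ⇒ W
n=27: can move to 24, which is L ⇒ W
n=28: moves to 21(W), 26(W), 27(W); every one is W ⇒ L
The losing starting values of n are exactly the entries labelled L in this table (8 of them).

0, 4, 8, 12, 16, 20, 24, 28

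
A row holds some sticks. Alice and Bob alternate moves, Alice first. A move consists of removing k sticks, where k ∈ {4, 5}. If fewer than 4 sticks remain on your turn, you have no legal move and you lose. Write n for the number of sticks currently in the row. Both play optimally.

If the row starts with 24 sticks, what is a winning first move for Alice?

Positions with no move are L. A position that does have a move is losing for the player to move precisely when every available move leads to a winning position for the opponent. Fill in the labels:
n=0: no move → L
n=1: no move → L
n=2: no move → L
n=3: no move → L
n=4: →0(L), so W
n=5: →1(L), so W
n=6: →2(L), so W
n=7: →3(L), so W
n=8: →3(L), so W
n=9: →5(W), 4(W) — all W, so L
n=10: →6(W), 5(W) — all W, so L
n=11: →7(W), 6(W) — all W, so L
n=12: →8(W), 7(W) — all W, so L
n=13: →9(L), so W
n=14: →10(L), so W
n=15: →11(L), so W
n=16: →12(L), so W
n=17: →12(L), so W
n=18: →14(W), 13(W) — all W, so L
n=19: →15(W), 14(W) — all W, so L
n=20: →16(W), 15(W) — all W, so L
n=21: →17(W), 16(W) — all W, so L
n=22: →18(L), so W
n=23: →19(L), so W
n=24: →20(L), so W
From 24, the L positions reachable in one move are: 20, 19. Any move reaching one of these is winning.

Remove 4, leaving 20.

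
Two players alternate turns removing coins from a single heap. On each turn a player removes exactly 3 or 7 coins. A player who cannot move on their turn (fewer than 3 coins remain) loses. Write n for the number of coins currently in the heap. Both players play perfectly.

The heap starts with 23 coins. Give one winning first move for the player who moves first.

Work bottom-up. With no move the player to move loses. Otherwise the position is W if at least one move leads to an L position for the opponent, and L if every move leads to a W.
n=0: no move → L
n=1: no move → L
n=2: no move → L
n=3: reaches L-position 0 → W
n=4: reaches L-position 1 → W
n=5: reaches L-position 2 → W
n=6: only reaches 3(W), which is W → L
n=7: reaches L-position 0 → W
n=8: reaches L-position 1 → W
n=9: reaches L-position 6 → W
n=10: only reaches 7(W), 3(W), all W → L
n=11: only reaches 8(W), 4(W), all W → L
n=12: only reaches 9(W), 5(W), all W → L
n=13: reaches L-position 10 → W
n=14: reaches L-position 11 → W
n=15: reaches L-position 12 → W
n=16: only reaches 13(W), 9(W), all W → L
n=17: reaches L-position 10 → W
n=18: reaches L-position 11 → W
n=19: reaches L-position 16 → W
n=20: only reaches 17(W), 13(W), all W → L
n=21: only reaches 18(W), 14(W), all W → L
n=22: only reaches 19(W), 15(W), all W → L
n=23: reaches L-position 20 → W
From 23, the L positions reachable in one move are: 20, 16. Any move reaching one of these is winning.

Remove 3, leaving 20.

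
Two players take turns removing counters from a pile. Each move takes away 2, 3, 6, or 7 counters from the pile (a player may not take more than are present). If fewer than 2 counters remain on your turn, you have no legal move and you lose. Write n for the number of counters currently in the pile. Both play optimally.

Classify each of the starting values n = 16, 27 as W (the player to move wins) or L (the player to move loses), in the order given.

Use the standard recursion: the mover loses at a terminal position; elsewhere, the mover wins exactly when some move hands the opponent an L position.
n=0: no move → L
n=1: no move → L
n=2: W (go to 0, an L position)
n=3: W (go to 1, an L position)
n=4: W (go to 1, an L position)
n=5: L (options 3(W), 2(W) are all W)
n=6: W (go to 0, an L position)
n=7: W (go to 5, an L position)
n=8: W (go to 5, an L position)
n=9: L (options 7(W), 6(W), 3(W), 2(W) are all W)
n=10: L (options 8(W), 7(W), 4(W), 3(W) are all W)
n=11: W (go to 9, an L position)
n=12: W (go to 10, an L position)
n=13: W (go to 10, an L position)
n=14: L (options 12(W), 11(W), 8(W), 7(W) are all W)
n=15: W (go to 9, an L position)
n=16: W (go to 14, an L position)
n=17: W (go to 14, an L position)
n=18: L (options 16(W), 15(W), 12(W), 11(W) are all W)
n=19: L (options 17(W), 16(W), 13(W), 12(W) are all W)
n=20: W (go to 18, an L position)
n=21: W (go to 19, an L position)
n=22: W (go to 19, an L position)
n=23: L (options 21(W), 20(W), 17(W), 16(W) are all W)
n=24: W (go to 18, an L position)
n=25: W (go to 23, an L position)
n=26: W (go to 23, an L position)
n=27: L (options 25(W), 24(W), 21(W), 20(W) are all W)

16: W, 27: L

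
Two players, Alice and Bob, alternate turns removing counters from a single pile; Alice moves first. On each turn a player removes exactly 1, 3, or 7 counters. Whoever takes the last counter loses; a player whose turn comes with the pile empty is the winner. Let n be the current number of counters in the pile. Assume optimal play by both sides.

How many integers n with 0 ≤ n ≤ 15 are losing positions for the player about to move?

Use the standard recursion: the mover wins at a terminal position; elsewhere, the mover wins exactly when some move hands the opponent an L position.
n=0: no move; the opponent has just taken the last counter and therefore loses → W
n=1: the only move is to 0(W), a W ⇒ L
n=2: can move to 1, which is L ⇒ W
n=3: moves to 2(W), 0(W); every one is W ⇒ L
n=4: can move to 3, which is L ⇒ W
n=5: moves to 4(W), 2(W); every one is W ⇒ L
n=6: can move to 5, which is L ⇒ W
n=7: moves to 6(W), 4(W), 0(W); every one is W ⇒ L
n=8: can move to 7, which is L ⇒ W
n=9: moves to 8(W), 6(W), 2(W); every one is W ⇒ L
n=10: can move to 9, which is L ⇒ W
n=11: moves to 10(W), 8(W), 4(W); every one is W ⇒ L
n=12: can move to 11, which is L ⇒ W
n=13: moves to 12(W), 10(W), 6(W); every one is W ⇒ L
n=14: can move to 13, which is L ⇒ W
n=15: moves to 14(W), 12(W), 8(W); every one is W ⇒ L
L entries with 0 ≤ n ≤ 15: n = 1, 3, 5, 7, 9, 11, 13, 15; that makes 8.

8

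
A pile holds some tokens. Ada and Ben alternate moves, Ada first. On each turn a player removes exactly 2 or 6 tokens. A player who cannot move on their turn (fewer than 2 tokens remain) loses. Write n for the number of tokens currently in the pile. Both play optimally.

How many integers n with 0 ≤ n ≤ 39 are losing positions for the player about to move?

20

Positions with no move are L. A position that does have a move is losing for the player to move precisely when every available move leads to a winning position for the opponent. Fill in the labels:
n=0: no move → L
n=1: no move → L
n=2: W (go to 0, an L position)
n=3: W (go to 1, an L position)
n=4: L (sole option 2(W) is W)
n=5: L (sole option 3(W) is W)
n=6: W (go to 4, an L position)
n=7: W (go to 5, an L position)
n=8: L (options 6(W), 2(W) are all W)
n=9: L (options 7(W), 3(W) are all W)
n=10: W (go to 8, an L position)
n=11: W (go to 9, an L position)
n=12: L (options 10(W), 6(W) are all W)
n=13: L (options 11(W), 7(W) are all W)
n=14: W (go to 12, an L position)
n=15: W (go to 13, an L position)
n=16: L (options 14(W), 10(W) are all W)
n=17: L (options 15(W), 11(W) are all W)
n=18: W (go to 16, an L position)
n=19: W (go to 17, an L position)
n=20: L (options 18(W), 14(W) are all W)
n=21: L (options 19(W), 15(W) are all W)
n=22: W (go to 20, an L position)
n=23: W (go to 21, an L position)
n=24: L (options 22(W), 18(W) are all W)
n=25: L (options 23(W), 19(W) are all W)
n=26: W (go to 24, an L position)
n=27: W (go to 25, an L position)
n=28: L (options 26(W), 22(W) are all W)
n=29: L (options 27(W), 23(W) are all W)
n=30: W (go to 28, an L position)
n=31: W (go to 29, an L position)
n=32: L (options 30(W), 26(W) are all W)
n=33: L (options 31(W), 27(W) are all W)
n=34: W (go to 32, an L position)
n=35: W (go to 33, an L position)
n=36: L (options 34(W), 30(W) are all W)
n=37: L (options 35(W), 31(W) are all W)
n=38: W (go to 36, an L position)
n=39: W (go to 37, an L position)
L entries with 0 ≤ n ≤ 39: n = 0, 1, 4, 5, 8, 9, 12, 13, 16, 17, 20, 21, 24, 25, 28, 29, 32, 33, 36, 37; that makes 20.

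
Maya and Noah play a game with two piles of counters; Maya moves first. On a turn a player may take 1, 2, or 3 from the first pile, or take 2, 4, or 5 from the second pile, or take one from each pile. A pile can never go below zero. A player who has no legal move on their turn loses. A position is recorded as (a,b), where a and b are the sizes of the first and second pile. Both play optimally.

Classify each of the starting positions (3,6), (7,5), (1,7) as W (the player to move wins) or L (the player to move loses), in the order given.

Positions with no move are L. A position that does have a move is losing for the player to move precisely when every available move leads to a winning position for the opponent. Fill in the labels:
No move ever increases a pile, so every position that can arise here has a ≤ 7 and b ≤ 7; it is enough to label the cells with 0 ≤ a ≤ 7 and 0 ≤ b ≤ 7.
Every move lowers a or b (never raises either), so fill the grid row by row in increasing a, and left to right within a row: each cell's successors are then already labelled.
      b=0  b=1  b=2  b=3  b=4  b=5  b=6  b=7
a=0:    L    L    W    W    W    W    W    L
a=1:    W    W    W    L    L    W    W    W
a=2:    W    W    L    W    W    W    W    W
a=3:    W    W    W    W    W    L    L    W
a=4:    L    L    W    W    W    W    W    W
a=5:    W    W    W    L    L    W    W    W
a=6:    W    W    L    W    W    W    W    W
a=7:    W    W    W    W    W    L    L    W
Cells with no legal move (terminal, hence L): (0,0), (0,1).
The remaining L cells, each justified by listing all of its moves:
(0,7): L (options (0,5)(W), (0,3)(W), (0,2)(W) are all W)
(1,3): L (options (0,3)(W), (1,1)(W), (0,2)(W) are all W)
(1,4): L (options (0,4)(W), (1,2)(W), (1,0)(W), (0,3)(W) are all W)
(2,2): L (options (1,2)(W), (0,2)(W), (2,0)(W), (1,1)(W) are all W)
(3,5): L (options (2,5)(W), (1,5)(W), (0,5)(W), (3,3)(W), (3,1)(W), (3,0)(W), (2,4)(W) are all W)
(3,6): L (options (2,6)(W), (1,6)(W), (0,6)(W), (3,4)(W), (3,2)(W), (3,1)(W), (2,5)(W) are all W)
(4,0): L (options (3,0)(W), (2,0)(W), (1,0)(W) are all W)
(4,1): L (options (3,1)(W), (2,1)(W), (1,1)(W), (3,0)(W) are all W)
(5,3): L (options (4,3)(W), (3,3)(W), (2,3)(W), (5,1)(W), (4,2)(W) are all W)
(5,4): L (options (4,4)(W), (3,4)(W), (2,4)(W), (5,2)(W), (5,0)(W), (4,3)(W) are all W)
(6,2): L (options (5,2)(W), (4,2)(W), (3,2)(W), (6,0)(W), (5,1)(W) are all W)
(7,5): L (options (6,5)(W), (5,5)(W), (4,5)(W), (7,3)(W), (7,1)(W), (7,0)(W), (6,4)(W) are all W)
(7,6): L (options (6,6)(W), (5,6)(W), (4,6)(W), (7,4)(W), (7,2)(W), (7,1)(W), (6,5)(W) are all W)
Every other cell has at least one move into one of the L cells above, so it is W.
(3,6): one of the L cells justified above, so L
(7,5): one of the L cells justified above, so L
(1,7): the move to (0,7) reaches an L cell, so W

(3,6): L, (7,5): L, (1,7): W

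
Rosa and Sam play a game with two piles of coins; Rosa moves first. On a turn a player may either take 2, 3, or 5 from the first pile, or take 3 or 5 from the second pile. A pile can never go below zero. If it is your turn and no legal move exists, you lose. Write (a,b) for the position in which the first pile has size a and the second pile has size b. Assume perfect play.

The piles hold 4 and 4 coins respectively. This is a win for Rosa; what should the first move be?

Move to (2,4).

Build the W/L table. Terminal = L. A non-terminal position is W if it has a move to some L; otherwise it is L.
No move ever increases a pile, so every position that can arise here has a ≤ 4 and b ≤ 4; it is enough to label the cells with 0 ≤ a ≤ 4 and 0 ≤ b ≤ 4.
Every move lowers a or b (never raises either), so fill the grid row by row in increasing a, and left to right within a row: each cell's successors are then already labelled.
      b=0  b=1  b=2  b=3  b=4
a=0:    L    L    L    W    W
a=1:    L    L    L    W    W
a=2:    W    W    W    L    L
a=3:    W    W    W    L    L
a=4:    W    W    W    W    W
Cells with no legal move (terminal, hence L): (0,0), (0,1), (0,2), (1,0), (1,1), (1,2).
The remaining L cells, each justified by listing all of its moves:
(2,3): L (options (0,3)(W), (2,0)(W) are all W)
(2,4): L (options (0,4)(W), (2,1)(W) are all W)
(3,3): L (options (1,3)(W), (0,3)(W), (3,0)(W) are all W)
(3,4): L (options (1,4)(W), (0,4)(W), (3,1)(W) are all W)
Every other cell has at least one move into one of the L cells above, so it is W.
From (4,4), the L positions reachable in one move are: (2,4).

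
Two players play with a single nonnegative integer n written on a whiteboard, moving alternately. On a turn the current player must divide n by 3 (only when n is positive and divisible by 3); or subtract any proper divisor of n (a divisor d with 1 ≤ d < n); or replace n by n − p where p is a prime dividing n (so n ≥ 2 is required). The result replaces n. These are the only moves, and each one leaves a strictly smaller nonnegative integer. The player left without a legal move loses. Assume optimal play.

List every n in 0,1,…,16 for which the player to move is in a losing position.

0, 1, 4, 9, 14

Build the W/L table. Terminal = L. A non-terminal position is W if it has a move to some L; otherwise it is L.
n=0: no move → L
n=1: no move → L
n=2: can move to 0, which is L ⇒ W
n=3: can move to 0, which is L ⇒ W
n=4: moves to 2(W), 3(W); every one is W ⇒ L
n=5: can move to 0, which is L ⇒ W
n=6: can move to 4, which is L ⇒ W
n=7: can move to 0, which is L ⇒ W
n=8: can move to 4, which is L ⇒ W
n=9: moves to 3(W), 6(W), 8(W); every one is W ⇒ L
n=10: can move to 9, which is L ⇒ W
n=11: can move to 0, which is L ⇒ W
n=12: can move to 4, which is L ⇒ W
n=13: can move to 0, which is L ⇒ W
n=14: moves to 7(W), 12(W), 13(W); every one is W ⇒ L
n=15: can move to 14, which is L ⇒ W
n=16: can move to 14, which is L ⇒ W
Reading off the rows marked L gives the requested list; there are 5 such values of n.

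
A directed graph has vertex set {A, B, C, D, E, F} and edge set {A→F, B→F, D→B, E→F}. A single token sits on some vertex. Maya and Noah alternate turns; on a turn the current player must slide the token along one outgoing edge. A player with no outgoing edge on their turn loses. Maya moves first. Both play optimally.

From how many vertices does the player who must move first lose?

Positions with no move are L. A position that does have a move is losing for the player to move precisely when every available move leads to a winning position for the opponent. Fill in the labels:
Every edge goes from a vertex to one that appears earlier in the order C, F, A, B, D, E, so processing vertices in that order labels each vertex after all of its successors.
C: no outgoing edge → L
F: no outgoing edge → L
A: reaches L-position F → W
B: reaches L-position F → W
D: only reaches B(W), which is W → L
E: reaches L-position F → W
The L vertices are C, D, F; that is 3 in all.

3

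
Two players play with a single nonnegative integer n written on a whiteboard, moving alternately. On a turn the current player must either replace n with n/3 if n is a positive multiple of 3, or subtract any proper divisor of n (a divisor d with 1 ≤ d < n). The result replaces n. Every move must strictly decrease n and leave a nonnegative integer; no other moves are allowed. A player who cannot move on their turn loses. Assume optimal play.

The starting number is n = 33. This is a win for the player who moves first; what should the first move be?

Move to 11.

Compute win/loss labels from the base case upward. A position with no move is L. Any other position is W if it can reach an L in one move, else L.
n=0: no move → L
n=1: no move → L
n=2: W (go to 1, an L position)
n=3: W (go to 1, an L position)
n=4: L (options 2(W), 3(W) are all W)
n=5: W (go to 4, an L position)
n=6: W (go to 4, an L position)
n=7: L (sole option 6(W) is W)
n=8: W (go to 4, an L position)
n=9: L (options 3(W), 6(W), 8(W) are all W)
n=10: W (go to 9, an L position)
n=11: L (sole option 10(W) is W)
n=12: W (go to 4, an L position)
n=13: L (sole option 12(W) is W)
n=14: W (go to 7, an L position)
n=15: L (options 5(W), 10(W), 12(W), 14(W) are all W)
n=16: W (go to 15, an L position)
n=17: L (sole option 16(W) is W)
n=18: W (go to 9, an L position)
n=19: L (sole option 18(W) is W)
n=20: W (go to 15, an L position)
n=21: W (go to 7, an L position)
n=22: W (go to 11, an L position)
n=23: L (sole option 22(W) is W)
n=24: W (go to 23, an L position)
n=25: L (options 20(W), 24(W) are all W)
n=26: W (go to 13, an L position)
n=27: W (go to 9, an L position)
n=28: L (options 14(W), 21(W), 24(W), 26(W), 27(W) are all W)
n=29: W (go to 28, an L position)
n=30: W (go to 15, an L position)
n=31: L (sole option 30(W) is W)
n=32: W (go to 28, an L position)
n=33: W (go to 11, an L position)
From 33, the L positions reachable in one move are: 11.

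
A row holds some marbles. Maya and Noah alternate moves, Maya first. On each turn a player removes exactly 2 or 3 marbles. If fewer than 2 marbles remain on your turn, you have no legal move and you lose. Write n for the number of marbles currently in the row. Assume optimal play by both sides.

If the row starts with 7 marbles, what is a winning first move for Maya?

Label each position W (a win for the player to move) or L (a loss). A position with no legal move is L; any other position is W exactly when some move reaches an L, and L when every move reaches a W.
n=0: no move → L
n=1: no move → L
n=2: →0(L), so W
n=3: →1(L), so W
n=4: →1(L), so W
n=5: →3(W), 2(W) — all W, so L
n=6: →4(W), 3(W) — all W, so L
n=7: →5(L), so W
From 7, the L positions reachable in one move are: 5.

Remove 2, leaving 5.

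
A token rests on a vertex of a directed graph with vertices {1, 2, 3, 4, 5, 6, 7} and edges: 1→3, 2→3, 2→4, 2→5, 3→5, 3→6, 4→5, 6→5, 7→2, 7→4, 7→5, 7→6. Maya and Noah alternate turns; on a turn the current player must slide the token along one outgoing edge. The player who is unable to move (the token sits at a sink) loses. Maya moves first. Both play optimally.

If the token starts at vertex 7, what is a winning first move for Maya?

Positions with no move are L. A position that does have a move is losing for the player to move precisely when every available move leads to a winning position for the opponent. Fill in the labels:
Every edge goes from a vertex to one that appears earlier in the order 5, 4, 6, 3, 2, 7, 1, so processing vertices in that order labels each vertex after all of its successors.
5: no outgoing edge → L
4: →5(L), so W
6: →5(L), so W
3: →5(L), so W
2: →5(L), so W
7: →5(L), so W
1: →3(W) only, which is W, so L
From 7, the L positions reachable in one move are: 5.

Move to 5.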